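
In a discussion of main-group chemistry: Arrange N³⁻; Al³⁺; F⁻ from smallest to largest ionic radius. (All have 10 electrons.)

Al³⁺ < F⁻ < N³⁻

All of these have 10 electrons, so size is governed by nuclear charge alone: the more protons, the stronger the pull on the same electron cloud, and the smaller the ion.
Nuclear charges: Al³⁺ (Z=13), F⁻ (Z=9), N³⁻ (Z=7).
Smallest to largest: Al³⁺ < F⁻ < N³⁻.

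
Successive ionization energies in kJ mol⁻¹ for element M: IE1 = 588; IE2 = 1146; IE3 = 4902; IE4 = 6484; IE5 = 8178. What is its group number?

Look for the largest jump between consecutive ionization energies: IE3/IE2 ≈ 4.3, far larger than any earlier ratio.
That jump marks the point where a core electron is being removed. So the atom has 2 valence electrons.
A main-group element with 2 valence electrons is in group 2.

Group 2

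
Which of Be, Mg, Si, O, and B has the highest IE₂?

O

Consider each +1 ion: Be⁺ still has 1 valence electron; Mg⁺ still has 1 valence electron; Si⁺ still has 3 valence electrons; O⁺ still has 5 valence electrons; B⁺ still has 2 valence electrons.
All are still removing valence electrons, so compare the +1 ions as you would atoms: IE_2 generally rises across a period (higher Z_eff) and falls down a group (larger shell), subject to the usual subshell exceptions.
Valence configurations: Be⁺ [He]2s¹, Mg⁺ [Ne]3s¹, Si⁺ [Ne]3s²3p¹, O⁺ [He]2s²2p³, B⁺ [He]2s².
The numbers (kJ/mol): Be 1757, Mg 1451, Si 1577, O 3388, B 2427.
Hence IE_2: Mg < Si < Be < B < O.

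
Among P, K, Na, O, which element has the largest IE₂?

Na

After 1 electron has been removed, what remains? P⁺ still has 4 valence electrons; K⁺ is the bare [Ar] core; Na⁺ is the bare [Ne] core; O⁺ still has 5 valence electrons.
Usually core removal costs more than valence removal, but here the competition is close: a tightly held n=2 valence electron can cost more to remove than an n=3 core electron, so the actual values have to decide it.
Valence configurations: P⁺ [Ne]3s²3p², O⁺ [He]2s²2p³.
The numbers (kJ/mol): P 1907, K 3052, Na 4562, O 3388.
Hence IE_2: P < K < O < Na.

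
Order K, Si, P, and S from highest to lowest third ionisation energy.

After 2 electrons have been removed, what remains? K²⁺ is already 1 electron into the core; Si²⁺ still has 2 valence electrons; P²⁺ still has 3 valence electrons; S²⁺ still has 4 valence electrons.
Breaking into a closed-shell core is much more expensive than removing a leftover valence electron — K has the largest IE_3 here.
Valence configurations: Si²⁺ [Ne]3s², P²⁺ [Ne]3s²3p¹, S²⁺ [Ne]3s²3p².
P²⁺ loses a lone 3p electron whereas Si²⁺ must break into a filled 3s² pair, so IE_3(Si) > IE_3(P) even though P has the higher nuclear charge.
Tabulated IE_3 (kJ/mol): K 4420, Si 3232, P 2914, S 3357.
Overall IE_3 order: P < Si < S < K.

K > S > Si > P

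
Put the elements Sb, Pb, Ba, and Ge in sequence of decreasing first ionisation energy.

Ge is in period 4, group 14; Sb is in period 5, group 15; Ba is in period 6, group 2; Pb is in period 6, group 14.
Across a period the outer electron is held more tightly (higher IE₁); down a group it sits in a higher shell, more shielded, and comes off more easily.
Neither a single period nor a single group — weigh both effects.
Pb > Ba: both are in period 6; the period trend gives Pb the larger value.
Ge > Pb: Ge sits above Pb in group 14, so the down-group effect alone puts Ge higher.
Sb > Ge: the two effects oppose for this pair; the across-period effect wins (831 vs 762 kJ/mol).
Approximate values (kJ/mol): Ge 762, Sb 831, Ba 503, Pb 716.
So from highest to lowest: Sb > Ge > Pb > Ba.

Sb, Ge, Pb, Ba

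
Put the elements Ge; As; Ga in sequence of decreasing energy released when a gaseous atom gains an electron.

Ge > As > Ga

Ga is in period 4, group 13; Ge is in period 4, group 14; As is in period 4, group 15.
Atoms with high Z_eff and room in the valence shell (especially the halogens) have the most exothermic electron affinities.
All lie in period 4; the across-period trend (electron affinity increases left to right) applies, with the exception below.
Note the exception: Ge has a higher electron affinity than As, contrary to the simple trend — adding an electron to As's half-filled 4p³ is unfavourable, so Ge (4p²) has the more exothermic EA.
Tabulated electron affinity (kJ/mol): Ga 29, Ge 119, As 78.
So from highest to lowest: Ge > As > Ga.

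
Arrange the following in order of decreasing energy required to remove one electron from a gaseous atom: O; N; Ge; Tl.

N > O > Ge > Tl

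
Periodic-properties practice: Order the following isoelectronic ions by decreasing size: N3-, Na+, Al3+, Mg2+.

N3- > Na+ > Mg2+ > Al3+

All of these have 10 electrons, so size is governed by nuclear charge alone: the more protons, the stronger the pull on the same electron cloud, and the smaller the ion.
Nuclear charges: Al3+ (Z=13), Mg2+ (Z=12), Na+ (Z=11), N3- (Z=7).
Largest to smallest: N3- > Na+ > Mg2+ > Al3+.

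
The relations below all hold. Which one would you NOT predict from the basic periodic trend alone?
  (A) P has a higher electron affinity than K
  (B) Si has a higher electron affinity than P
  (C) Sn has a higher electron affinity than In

The general trend: electron affinity increases across a period and decreases down a group.
(A) P (period 3, group 15) vs K (period 4, group 1): the stated order agrees with the simple trend.
(B) Si (period 3, group 14) vs P (period 3, group 15): the stated order contradicts the simple trend.
(C) Sn (period 5, group 14) vs In (period 5, group 13): the stated order agrees with the simple trend.
The exception is (B): adding an electron to P's half-filled 3p³ is unfavourable, so Si (3p²) has the more exothermic EA.

(B)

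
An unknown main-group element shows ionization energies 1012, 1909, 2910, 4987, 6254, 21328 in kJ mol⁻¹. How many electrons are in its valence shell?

Look for the largest jump between consecutive ionization energies: IE6/IE5 ≈ 3.4, far larger than any earlier ratio.
That jump marks the point where a core electron is being removed. So the atom has 5 valence electrons.

5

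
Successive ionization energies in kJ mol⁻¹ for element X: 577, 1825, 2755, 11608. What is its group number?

Group 13

Look for the largest jump between consecutive ionization energies: IE4/IE3 ≈ 4.2, far larger than any earlier ratio.
That jump marks the point where a core electron is being removed. So the atom has 3 valence electrons.
A main-group element with 3 valence electrons is in group 13.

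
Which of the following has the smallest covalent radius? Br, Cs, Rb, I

Br is in period 4, group 17; Rb is in period 5, group 1; I is in period 5, group 17; Cs is in period 6, group 1.
Radius decreases left→right (rising Z_eff, same n) and increases top→bottom (higher n).
These span different periods and groups, so the two trends combine.
I > Br: they share group 17; the group trend gives I the larger value.
Rb > I: both are in period 5; the period trend gives Rb the larger value.
Cs > Rb: they share group 1; the group trend gives Cs the larger value.
For reference (pm): Br 114, Rb 210, I 133, Cs 232.
The smallest covalent radius among these belongs to Br.

Br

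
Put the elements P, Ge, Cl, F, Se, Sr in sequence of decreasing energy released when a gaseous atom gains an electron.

Cl, F, Se, Ge, P, Sr

Atoms with high Z_eff and room in the valence shell (especially the halogens) have the most exothermic electron affinities.
Neither a single period nor a single group — weigh both effects.
P > Sr: relative to Sr, both the across-period and down-group shifts push P's electron affinity up.
Ge > P: this pair runs against the simple trend — see the exception note.
Se > Ge: Se lies to the right of Ge in period 4, so the across-period effect alone puts Se higher.
F > Se: both effects reinforce here, so F is clearly the higher of the two.
Cl > F: this pair runs against the simple trend — see the exception note.
Note the exception: Ge has a higher electron affinity than P, contrary to the simple trend — adding an electron to P's half-filled np³ subshell costs electron-pairing energy.
Note the exception: Cl has a higher electron affinity than F, contrary to the simple trend — F's small 2p subshell makes the incoming electron feel strong e⁻–e⁻ repulsion, so Cl actually releases more energy on gaining an electron.
For reference (kJ/mol): F 328, P 72, Cl 349, Ge 119, Se 195, Sr 5.
So from highest to lowest: Cl > F > Se > Ge > P > Sr.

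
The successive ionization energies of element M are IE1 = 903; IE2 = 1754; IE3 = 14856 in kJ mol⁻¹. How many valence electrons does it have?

2

Look for the largest jump between consecutive ionization energies: IE3/IE2 ≈ 8.5, far larger than any earlier ratio.
That jump marks the point where a core electron is being removed. So the atom has 2 valence electrons.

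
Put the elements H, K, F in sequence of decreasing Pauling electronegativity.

F, H, K

H is in period 1, group 1; F is in period 2, group 17; K is in period 4, group 1.
Electronegativity increases across a period and decreases down a group, tracking effective nuclear charge and atomic size.
Neither a single period nor a single group — weigh both effects.
H > K: they share group 1; the group trend gives H the larger value.
F > H: the two effects oppose for this pair; the across-period effect wins (3.98 vs 2.20).
Tabulated electronegativity (Pauling): H 2.20, F 3.98, K 0.82.
So from highest to lowest: F > H > K.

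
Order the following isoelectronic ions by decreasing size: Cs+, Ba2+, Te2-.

All of these have 54 electrons, so size is governed by nuclear charge alone: the more protons, the stronger the pull on the same electron cloud, and the smaller the ion.
Nuclear charges: Ba2+ (Z=56), Cs+ (Z=55), Te2- (Z=52).
Largest to smallest: Te2- > Cs+ > Ba2+.

Te2-, Cs+, Ba2+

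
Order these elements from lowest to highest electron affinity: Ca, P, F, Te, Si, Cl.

Ca < P < Si < Te < F < Cl

F is in period 2, group 17; Si is in period 3, group 14; P is in period 3, group 15; Cl is in period 3, group 17; Ca is in period 4, group 2; Te is in period 5, group 16.
Electron affinity generally becomes more exothermic across a period toward the halogens and less exothermic down a group.
These span different periods and groups, so the two trends combine.
P > Ca: relative to Ca, both the across-period and down-group shifts push P's electron affinity up.
Si > P: this pair runs against the simple trend — see the exception note.
Te > Si: the two effects oppose for this pair; the across-period effect wins (190 vs 134 kJ/mol).
F > Te: both effects reinforce here, so F is clearly the higher of the two.
Cl > F: this pair runs against the simple trend — see the exception note.
Note the exception: Si has a higher electron affinity than P, contrary to the simple trend — adding an electron to P's half-filled 3p³ is unfavourable, so Si (3p²) has the more exothermic EA.
Note the exception: Cl has a higher electron affinity than F, contrary to the simple trend — F's small 2p subshell makes the incoming electron feel strong e⁻–e⁻ repulsion, so Cl actually releases more energy on gaining an electron.
Tabulated electron affinity (kJ/mol): F 328, Si 134, P 72, Cl 349, Ca 2, Te 190.
So from lowest to highest: Ca < P < Si < Te < F < Cl.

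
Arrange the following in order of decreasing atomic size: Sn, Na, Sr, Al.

Sr > Na > Sn > Al

Na is in period 3, group 1; Al is in period 3, group 13; Sr is in period 5, group 2; Sn is in period 5, group 14.
Atomic radius shrinks across a period as nuclear charge pulls the same shell inward, and grows down a group as new shells are added.
These span different periods and groups, so the two trends combine.
Sn > Al: the two effects oppose for this pair; the down-group effect wins (140 vs 126 pm).
Na > Sn: period and group pull opposite ways; the across-period shift dominates (155 vs 140 pm).
Sr > Na: period and group pull opposite ways; the down-group shift dominates (185 vs 155 pm).
Approximate values (pm): Na 155, Al 126, Sr 185, Sn 140.
So from largest to smallest: Sr > Na > Sn > Al.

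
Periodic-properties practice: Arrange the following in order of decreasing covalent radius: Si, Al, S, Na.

Na is in period 3, group 1; Al is in period 3, group 13; Si is in period 3, group 14; S is in period 3, group 16.
Atomic radius shrinks across a period as nuclear charge pulls the same shell inward, and grows down a group as new shells are added.
All lie in period 3, so atomic radius increases right to left.
So from largest to smallest: Na > Al > Si > S.

Na, Al, Si, S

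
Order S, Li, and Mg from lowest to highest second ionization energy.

IE_2 is the cost of taking one more electron from the +1 cation: S⁺ still has 5 valence electrons; Li⁺ is the bare [He] core; Mg⁺ still has 1 valence electron.
Pulling an electron out of a noble-gas core costs far more than removing a remaining valence electron, so Li sits at the high end of IE_2.
Valence configurations: S⁺ [Ne]3s²3p³, Mg⁺ [Ne]3s¹.
The numbers (kJ/mol): S 2252, Li 7298, Mg 1451.
Overall IE_2 order: Mg < S < Li.

Mg < S < Li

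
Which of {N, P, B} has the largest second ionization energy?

N

IE_2 is the cost of taking one more electron from the +1 cation: N⁺ still has 4 valence electrons; P⁺ still has 4 valence electrons; B⁺ still has 2 valence electrons.
All are still removing valence electrons, so compare the +1 ions as you would atoms: IE_2 generally rises across a period (higher Z_eff) and falls down a group (larger shell), subject to the usual subshell exceptions.
Valence configurations: N⁺ [He]2s²2p², P⁺ [Ne]3s²3p², B⁺ [He]2s².
Tabulated IE_2 (kJ/mol): N 2856, P 1907, B 2427.
Overall IE_2 order: P < B < N.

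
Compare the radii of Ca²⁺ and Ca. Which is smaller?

Ca²⁺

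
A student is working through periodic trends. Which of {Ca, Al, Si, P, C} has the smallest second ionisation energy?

Ca

IE_2 is the cost of taking one more electron from the +1 cation: Ca⁺ still has 1 valence electron; Al⁺ still has 2 valence electrons; Si⁺ still has 3 valence electrons; P⁺ still has 4 valence electrons; C⁺ still has 3 valence electrons.
All are still removing valence electrons, so compare the +1 ions as you would atoms: IE_2 generally rises across a period (higher Z_eff) and falls down a group (larger shell), subject to the usual subshell exceptions.
Valence configurations: Ca⁺ [Ar]4s¹, Al⁺ [Ne]3s², Si⁺ [Ne]3s²3p¹, P⁺ [Ne]3s²3p², C⁺ [He]2s²2p¹.
Si⁺ loses a lone 3p electron whereas Al⁺ must break into a filled 3s² pair, so IE_2(Al) > IE_2(Si) even though Si has the higher nuclear charge.
Approximate IE_2 values (kJ/mol): Ca 1145, Al 1817, Si 1577, P 1907, C 2353.
Overall IE_2 order: Ca < Si < Al < P < C.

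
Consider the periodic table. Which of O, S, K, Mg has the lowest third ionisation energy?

After 2 electrons have been removed, what remains? O²⁺ still has 4 valence electrons; S²⁺ still has 4 valence electrons; K²⁺ is already 1 electron into the core; Mg²⁺ is the bare [Ne] core.
Usually core removal costs more than valence removal, but here the competition is close: a tightly held n=2 valence electron can cost more to remove than an n=3 core electron, so the actual values have to decide it.
Valence configurations: O²⁺ [He]2s²2p², S²⁺ [Ne]3s²3p².
The numbers (kJ/mol): O 5300, S 3357, K 4420, Mg 7733.
Hence IE_3: S < K < O < Mg.

S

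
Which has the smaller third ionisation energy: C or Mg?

C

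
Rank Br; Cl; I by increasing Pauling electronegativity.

I < Br < Cl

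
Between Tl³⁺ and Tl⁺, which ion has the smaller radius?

Tl³⁺

Both ions have Z = 81 protons, but Tl³⁺ has lost more electrons, so its remaining electrons feel a larger effective nuclear charge per electron and are pulled in more tightly.
Higher positive charge → smaller ion, so Tl⁺ > Tl³⁺.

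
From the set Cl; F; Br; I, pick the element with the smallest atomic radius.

F

F is in period 2, group 17; Cl is in period 3, group 17; Br is in period 4, group 17; I is in period 5, group 17.
Atomic radius shrinks across a period as nuclear charge pulls the same shell inward, and grows down a group as new shells are added.
All are in group 17, so atomic radius increases down the group.
The smallest atomic radius among these belongs to F.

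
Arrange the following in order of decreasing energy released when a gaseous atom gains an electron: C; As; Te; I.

I, Te, C, As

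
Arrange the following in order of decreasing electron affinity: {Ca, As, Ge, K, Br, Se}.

K is in period 4, group 1; Ca is in period 4, group 2; Ge is in period 4, group 14; As is in period 4, group 15; Se is in period 4, group 16; Br is in period 4, group 17.
EA tends to increase across a period and decrease down a group, though the pattern is less regular than for IE or radius.
All lie in period 4; the across-period trend (electron affinity increases left to right) applies, with the exception below.
Note the exception: K has a higher electron affinity than Ca, contrary to the simple trend — adding an electron to Ca (ns²) has to open a new, higher-energy np subshell, which is unfavourable.
Note the exception: Ge has a higher electron affinity than As, contrary to the simple trend — adding an electron to As's half-filled 4p³ is unfavourable, so Ge (4p²) has the more exothermic EA.
Approximate values (kJ/mol): K 48, Ca 2, Ge 119, As 78, Se 195, Br 325.
So from highest to lowest: Br > Se > Ge > As > K > Ca.

Br, Se, Ge, As, K, Ca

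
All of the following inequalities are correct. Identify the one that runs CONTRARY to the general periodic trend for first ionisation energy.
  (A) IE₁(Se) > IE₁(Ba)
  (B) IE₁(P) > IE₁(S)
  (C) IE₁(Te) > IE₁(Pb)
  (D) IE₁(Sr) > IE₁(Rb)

(B)

The general trend: first ionisation energy increases across a period and decreases down a group.
(A) Se (period 4, group 16) vs Ba (period 6, group 2): the stated order agrees with the simple trend.
(B) P (period 3, group 15) vs S (period 3, group 16): the stated order contradicts the simple trend.
(C) Te (period 5, group 16) vs Pb (period 6, group 14): the stated order agrees with the simple trend.
(D) Sr (period 5, group 2) vs Rb (period 5, group 1): the stated order agrees with the simple trend.
The exception is (B): S (3p⁴) ionizes more easily than half-filled P (3p³) because the paired 3p electron in S is pushed out by e⁻–e⁻ repulsion.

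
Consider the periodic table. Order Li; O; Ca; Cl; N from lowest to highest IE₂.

The second ionization energy removes an electron from the +1 ion. For each element: Li⁺ is the bare [He] core; O⁺ still has 5 valence electrons; Ca⁺ still has 1 valence electron; Cl⁺ still has 6 valence electrons; N⁺ still has 4 valence electrons.
Core electrons are held far more tightly than valence electrons, so Li tops the IE_2 order.
Valence configurations: O⁺ [He]2s²2p³, Ca⁺ [Ar]4s¹, Cl⁺ [Ne]3s²3p⁴, N⁺ [He]2s²2p².
Tabulated IE_2 (kJ/mol): Li 7298, O 3388, Ca 1145, Cl 2298, N 2856.
Hence IE_2: Ca < Cl < N < O < Li.

Ca < Cl < N < O < Li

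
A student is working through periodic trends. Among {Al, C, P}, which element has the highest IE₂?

IE_2 is the cost of taking one more electron from the +1 cation: Al⁺ still has 2 valence electrons; C⁺ still has 3 valence electrons; P⁺ still has 4 valence electrons.
All are still removing valence electrons, so compare the +1 ions as you would atoms: IE_2 generally rises across a period (higher Z_eff) and falls down a group (larger shell), subject to the usual subshell exceptions.
Valence configurations: Al⁺ [Ne]3s², C⁺ [He]2s²2p¹, P⁺ [Ne]3s²3p².
Tabulated IE_2 (kJ/mol): Al 1817, C 2353, P 1907.
Hence IE_2: Al < P < C.

C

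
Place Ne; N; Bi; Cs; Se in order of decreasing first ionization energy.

Ne > N > Se > Bi > Cs

N is in period 2, group 15; Ne is in period 2, group 18; Se is in period 4, group 16; Cs is in period 6, group 1; Bi is in period 6, group 15.
Across a period the outer electron is held more tightly (higher IE₁); down a group it sits in a higher shell, more shielded, and comes off more easily.
Here both period and group differ, so the two effects have to be weighed against each other.
Bi > Cs: both are in period 6; the period trend gives Bi the larger value.
Se > Bi: both effects reinforce here, so Se is clearly the higher of the two.
N > Se: the two effects oppose for this pair; the down-group effect wins (1402 vs 941 kJ/mol).
Ne > N: Ne lies to the right of N in period 2, so the across-period effect alone puts Ne higher.
Approximate values (kJ/mol): N 1402, Ne 2081, Se 941, Cs 376, Bi 703.
So from highest to lowest: Ne > N > Se > Bi > Cs.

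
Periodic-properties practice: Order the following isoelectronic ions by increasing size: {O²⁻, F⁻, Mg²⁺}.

All of these have 10 electrons, so size is governed by nuclear charge alone: the more protons, the stronger the pull on the same electron cloud, and the smaller the ion.
Nuclear charges: Mg²⁺ (Z=12), F⁻ (Z=9), O²⁻ (Z=8).
Smallest to largest: Mg²⁺ < F⁻ < O²⁻.

Mg²⁺ < F⁻ < O²⁻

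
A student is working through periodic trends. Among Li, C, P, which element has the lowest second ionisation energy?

After 1 electron has been removed, what remains? Li⁺ is the bare [He] core; C⁺ still has 3 valence electrons; P⁺ still has 4 valence electrons.
Pulling an electron out of a noble-gas core costs far more than removing a remaining valence electron, so Li sits at the high end of IE_2.
Valence configurations: C⁺ [He]2s²2p¹, P⁺ [Ne]3s²3p².
The numbers (kJ/mol): Li 7298, C 2353, P 1907.
Putting it together, IE_2: P < C < Li.

P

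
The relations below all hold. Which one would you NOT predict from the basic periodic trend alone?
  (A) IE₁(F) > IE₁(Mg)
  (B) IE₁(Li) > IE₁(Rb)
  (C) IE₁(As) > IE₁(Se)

The general trend: first ionisation energy increases across a period and decreases down a group.
(A) F (period 2, group 17) vs Mg (period 3, group 2): the stated order agrees with the simple trend.
(B) Li (period 2, group 1) vs Rb (period 5, group 1): the stated order agrees with the simple trend.
(C) As (period 4, group 15) vs Se (period 4, group 16): the stated order contradicts the simple trend.
The exception is (C): Se (4p⁴) ionizes more easily than half-filled As (4p³).

(C)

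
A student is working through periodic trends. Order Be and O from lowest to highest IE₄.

O < Be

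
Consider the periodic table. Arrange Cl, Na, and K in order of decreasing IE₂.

Na > K > Cl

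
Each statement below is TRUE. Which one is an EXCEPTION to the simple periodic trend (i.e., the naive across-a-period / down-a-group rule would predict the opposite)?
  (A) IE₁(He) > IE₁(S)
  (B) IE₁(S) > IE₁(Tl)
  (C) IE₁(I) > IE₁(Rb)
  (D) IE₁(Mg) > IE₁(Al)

(D)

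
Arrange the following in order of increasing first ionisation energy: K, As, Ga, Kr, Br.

K, Ga, As, Br, Kr

K is in period 4, group 1; Ga is in period 4, group 13; As is in period 4, group 15; Br is in period 4, group 17; Kr is in period 4, group 18.
Across a period the outer electron is held more tightly (higher IE₁); down a group it sits in a higher shell, more shielded, and comes off more easily.
All lie in period 4, so first ionization energy increases left to right.
So from lowest to highest: K < Ga < As < Br < Kr.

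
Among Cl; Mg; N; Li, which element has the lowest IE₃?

The third ionization energy removes an electron from the +2 ion. For each element: Cl²⁺ still has 5 valence electrons; Mg²⁺ is the bare [Ne] core; N²⁺ still has 3 valence electrons; Li²⁺ is already 1 electron into the core.
Breaking into a closed-shell core is much more expensive than removing a leftover valence electron — Mg and Li have the largest IE_3 here.
Valence configurations: Cl²⁺ [Ne]3s²3p³, N²⁺ [He]2s²2p¹.
The numbers (kJ/mol): Cl 3822, Mg 7733, N 4578, Li 11815.
So the third ionization energies run Cl < N < Mg < Li.

Cl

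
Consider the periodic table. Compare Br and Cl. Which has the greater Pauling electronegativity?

Cl is in period 3, group 17; Br is in period 4, group 17.
EN rises left→right (higher Z_eff, smaller atoms) and falls top→bottom (larger, more shielded atoms).
All are in group 17, so electronegativity increases up the group.
So Cl has the greater Pauling electronegativity (Cl > Br).

Cl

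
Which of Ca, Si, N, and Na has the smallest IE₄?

After 3 electrons have been removed, what remains? Ca³⁺ is already 1 electron into the core; Si³⁺ still has 1 valence electron; N³⁺ still has 2 valence electrons; Na³⁺ is already 2 electrons into the core.
Usually core removal costs more than valence removal, but here the competition is close: a tightly held n=2 valence electron can cost more to remove than an n=3 core electron, so the actual values have to decide it.
Valence configurations: Si³⁺ [Ne]3s¹, N³⁺ [He]2s².
Approximate IE_4 values (kJ/mol): Ca 6491, Si 4356, N 7475, Na 9543.
Hence IE_4: Si < Ca < N < Na.

Si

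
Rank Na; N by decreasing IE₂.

The second ionization energy removes an electron from the +1 ion. For each element: Na⁺ is the bare [Ne] core; N⁺ still has 4 valence electrons.
Breaking into a closed-shell core is much more expensive than removing a leftover valence electron — Na has the largest IE_2 here.
The numbers (kJ/mol): Na 4562, N 2856.
Hence IE_2: N < Na.

Na > N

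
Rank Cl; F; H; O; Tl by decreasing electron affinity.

Atoms with high Z_eff and room in the valence shell (especially the halogens) have the most exothermic electron affinities.
Here both period and group differ, so the two effects have to be weighed against each other.
H > Tl: period and group pull opposite ways; the down-group shift dominates (73 vs 19 kJ/mol).
O > H: period and group pull opposite ways; the across-period shift dominates (141 vs 73 kJ/mol).
F > O: both are in period 2; the period trend gives F the larger value.
Cl > F: this pair runs against the simple trend — see the exception note.
Note the exception: Cl has a higher electron affinity than F, contrary to the simple trend — F's small 2p subshell makes the incoming electron feel strong e⁻–e⁻ repulsion, so Cl actually releases more energy on gaining an electron.
For reference (kJ/mol): H 73, O 141, F 328, Cl 349, Tl 19.
So from highest to lowest: Cl > F > O > H > Tl.

Cl > F > O > H > Tl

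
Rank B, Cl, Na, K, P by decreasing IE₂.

IE_2 is the cost of taking one more electron from the +1 cation: B⁺ still has 2 valence electrons; Cl⁺ still has 6 valence electrons; Na⁺ is the bare [Ne] core; K⁺ is the bare [Ar] core; P⁺ still has 4 valence electrons.
Breaking into a closed-shell core is much more expensive than removing a leftover valence electron — K and Na have the largest IE_2 here.
Valence configurations: B⁺ [He]2s², Cl⁺ [Ne]3s²3p⁴, P⁺ [Ne]3s²3p².
Approximate IE_2 values (kJ/mol): B 2427, Cl 2298, Na 4562, K 3052, P 1907.
Overall IE_2 order: P < Cl < B < K < Na.

Na > K > B > Cl > P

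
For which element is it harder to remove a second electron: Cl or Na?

IE_2 is the cost of taking one more electron from the +1 cation: Cl⁺ still has 6 valence electrons; Na⁺ is the bare [Ne] core.
Breaking into a closed-shell core is much more expensive than removing a leftover valence electron — Na has the largest IE_2 here.
Approximate IE_2 values (kJ/mol): Cl 2298, Na 4562.
Hence IE_2: Cl < Na.

Na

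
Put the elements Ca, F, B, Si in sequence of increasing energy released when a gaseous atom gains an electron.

B is in period 2, group 13; F is in period 2, group 17; Si is in period 3, group 14; Ca is in period 4, group 2.
EA tends to increase across a period and decrease down a group, though the pattern is less regular than for IE or radius.
These span different periods and groups, so the two trends combine.
B > Ca: relative to Ca, both the across-period and down-group shifts push B's electron affinity up.
Si > B: period and group pull opposite ways; the across-period shift dominates (134 vs 27 kJ/mol).
F > Si: both effects reinforce here, so F is clearly the higher of the two.
Approximate values (kJ/mol): B 27, F 328, Si 134, Ca 2.
So from lowest to highest: Ca < B < Si < F.

Ca < B < Si < F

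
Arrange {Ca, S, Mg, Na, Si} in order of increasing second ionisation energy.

Ca, Mg, Si, S, Na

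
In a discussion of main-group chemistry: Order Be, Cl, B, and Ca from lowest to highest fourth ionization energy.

After 3 electrons have been removed, what remains? Be³⁺ is already 1 electron into the core; Cl³⁺ still has 4 valence electrons; B³⁺ is the bare [He] core; Ca³⁺ is already 1 electron into the core.
Core electrons are held far more tightly than valence electrons, so Ca, Be and B top the IE_4 order.
The numbers (kJ/mol): Be 21007, Cl 5159, B 25026, Ca 6491.
Overall IE_4 order: Cl < Ca < Be < B.

Cl < Ca < Be < B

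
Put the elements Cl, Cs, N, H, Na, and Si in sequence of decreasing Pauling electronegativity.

H is in period 1, group 1; N is in period 2, group 15; Na is in period 3, group 1; Si is in period 3, group 14; Cl is in period 3, group 17; Cs is in period 6, group 1.
Atoms toward the upper right of the periodic table pull bonding electrons most strongly.
Here both period and group differ, so the two effects have to be weighed against each other.
Na > Cs: Na sits above Cs in group 1, so the down-group effect alone puts Na higher.
Si > Na: Si lies to the right of Na in period 3, so the across-period effect alone puts Si higher.
H > Si: the two effects oppose for this pair; the down-group effect wins (2.20 vs 1.90).
N > H: period and group pull opposite ways; the across-period shift dominates (3.04 vs 2.20).
Cl > N: period and group pull opposite ways; the across-period shift dominates (3.16 vs 3.04).
Tabulated electronegativity (Pauling): H 2.20, N 3.04, Na 0.93, Si 1.90, Cl 3.16, Cs 0.79.
So from highest to lowest: Cl > N > H > Si > Na > Cs.

Cl, N, H, Si, Na, Cs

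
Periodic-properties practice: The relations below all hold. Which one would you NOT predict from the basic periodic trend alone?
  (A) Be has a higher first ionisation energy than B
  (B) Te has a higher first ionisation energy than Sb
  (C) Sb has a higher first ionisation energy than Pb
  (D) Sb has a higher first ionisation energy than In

The general trend: first ionisation energy increases across a period and decreases down a group.
(A) Be (period 2, group 2) vs B (period 2, group 13): the stated order contradicts the simple trend.
(B) Te (period 5, group 16) vs Sb (period 5, group 15): the stated order agrees with the simple trend.
(C) Sb (period 5, group 15) vs Pb (period 6, group 14): the stated order agrees with the simple trend.
(D) Sb (period 5, group 15) vs In (period 5, group 13): the stated order agrees with the simple trend.
The exception is (A): removing B's lone 2p electron is easier than breaking Be's filled 2s².

(A)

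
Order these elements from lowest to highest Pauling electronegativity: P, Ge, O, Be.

Be is in period 2, group 2; O is in period 2, group 16; P is in period 3, group 15; Ge is in period 4, group 14.
Electronegativity increases across a period and decreases down a group, tracking effective nuclear charge and atomic size.
Here both period and group differ, so the two effects have to be weighed against each other.
Ge > Be: the two effects oppose for this pair; the across-period effect wins (2.01 vs 1.57).
P > Ge: both effects reinforce here, so P is clearly the higher of the two.
O > P: both effects reinforce here, so O is clearly the higher of the two.
For reference (Pauling): Be 1.57, O 3.44, P 2.19, Ge 2.01.
So from lowest to highest: Be < Ge < P < O.

Be, Ge, P, O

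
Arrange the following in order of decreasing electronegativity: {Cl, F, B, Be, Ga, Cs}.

Be is in period 2, group 2; B is in period 2, group 13; F is in period 2, group 17; Cl is in period 3, group 17; Ga is in period 4, group 13; Cs is in period 6, group 1.
Atoms toward the upper right of the periodic table pull bonding electrons most strongly.
These span different periods and groups, so the two trends combine.
Be > Cs: relative to Cs, both the across-period and down-group shifts push Be's electronegativity up.
Ga > Be: period and group pull opposite ways; the across-period shift dominates (1.81 vs 1.57).
B > Ga: B sits above Ga in group 13, so the down-group effect alone puts B higher.
Cl > B: the two effects oppose for this pair; the across-period effect wins (3.16 vs 2.04).
F > Cl: they share group 17; the group trend gives F the larger value.
Tabulated electronegativity (Pauling): Be 1.57, B 2.04, F 3.98, Cl 3.16, Ga 1.81, Cs 0.79.
So from highest to lowest: F > Cl > B > Ga > Be > Cs.

F > Cl > B > Ga > Be > Cs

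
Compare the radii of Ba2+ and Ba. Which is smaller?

Ba2+

Forming Ba2+ removes 2 electrons from Ba. Fewer electrons for the same nuclear charge means less shielding and a higher Z_eff on the remaining electrons, and for main-group metals the entire outer shell is lost.
A cation is smaller than its parent atom: Ba2+ < Ba.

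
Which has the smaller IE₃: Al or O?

IE_3 is the cost of taking one more electron from the +2 cation: Al²⁺ still has 1 valence electron; O²⁺ still has 4 valence electrons.
All are still removing valence electrons, so compare the +2 ions as you would atoms: IE_3 generally rises across a period (higher Z_eff) and falls down a group (larger shell), subject to the usual subshell exceptions.
Valence configurations: Al²⁺ [Ne]3s¹, O²⁺ [He]2s²2p².
Approximate IE_3 values (kJ/mol): Al 2745, O 5300.
Overall IE_3 order: Al < O.

Al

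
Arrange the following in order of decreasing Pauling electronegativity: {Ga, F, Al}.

F is in period 2, group 17; Al is in period 3, group 13; Ga is in period 4, group 13.
Atoms toward the upper right of the periodic table pull bonding electrons most strongly.
Here both period and group differ, so the two effects have to be weighed against each other.
Ga > Al: this pair runs against the simple trend — see the exception note.
F > Ga: relative to Ga, both the across-period and down-group shifts push F's electronegativity up.
Note the exception: Ga has a higher electronegativity than Al, contrary to the simple trend — poor shielding by filled d (and f) subshells raises the heavier element's effective nuclear charge more than the simple down-group trend predicts.
For reference (Pauling): F 3.98, Al 1.61, Ga 1.81.
So from highest to lowest: F > Ga > Al.

F > Ga > Al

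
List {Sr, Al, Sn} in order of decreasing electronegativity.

Al is in period 3, group 13; Sr is in period 5, group 2; Sn is in period 5, group 14.
EN rises left→right (higher Z_eff, smaller atoms) and falls top→bottom (larger, more shielded atoms).
These span different periods and groups, so the two trends combine.
Al > Sr: both effects reinforce here, so Al is clearly the higher of the two.
Sn > Al: period and group pull opposite ways; the across-period shift dominates (1.96 vs 1.61).
Approximate values (Pauling): Al 1.61, Sr 0.95, Sn 1.96.
So from highest to lowest: Sn > Al > Sr.

Sn > Al > Sr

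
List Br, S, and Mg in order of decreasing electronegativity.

Mg is in period 3, group 2; S is in period 3, group 16; Br is in period 4, group 17.
EN rises left→right (higher Z_eff, smaller atoms) and falls top→bottom (larger, more shielded atoms).
Here both period and group differ, so the two effects have to be weighed against each other.
S > Mg: both are in period 3; the period trend gives S the larger value.
Br > S: period and group pull opposite ways; the across-period shift dominates (2.96 vs 2.58).
Tabulated electronegativity (Pauling): Mg 1.31, S 2.58, Br 2.96.
So from highest to lowest: Br > S > Mg.

Br > S > Mg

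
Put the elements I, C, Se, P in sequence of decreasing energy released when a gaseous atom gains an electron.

C is in period 2, group 14; P is in period 3, group 15; Se is in period 4, group 16; I is in period 5, group 17.
Atoms with high Z_eff and room in the valence shell (especially the halogens) have the most exothermic electron affinities.
These sit on a diagonal, where the across-period and down-group effects partly cancel.
C > P: the two effects oppose for this pair; the down-group effect wins (122 vs 72 kJ/mol).
Se > C: the two effects oppose for this pair; the across-period effect wins (195 vs 122 kJ/mol).
I > Se: the two effects oppose for this pair; the across-period effect wins (295 vs 195 kJ/mol).
Tabulated electron affinity (kJ/mol): C 122, P 72, Se 195, I 295.
So from highest to lowest: I > Se > C > P.

I, Se, C, P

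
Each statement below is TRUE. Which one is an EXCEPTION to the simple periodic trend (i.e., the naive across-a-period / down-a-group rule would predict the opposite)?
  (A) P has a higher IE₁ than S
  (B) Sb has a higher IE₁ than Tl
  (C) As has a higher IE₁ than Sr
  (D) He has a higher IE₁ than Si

The general trend: IE₁ increases across a period and decreases down a group.
(A) P (period 3, group 15) vs S (period 3, group 16): the stated order contradicts the simple trend.
(B) Sb (period 5, group 15) vs Tl (period 6, group 13): the stated order agrees with the simple trend.
(C) As (period 4, group 15) vs Sr (period 5, group 2): the stated order agrees with the simple trend.
(D) He (period 1, group 18) vs Si (period 3, group 14): the stated order agrees with the simple trend.
The exception is (A): S (3p⁴) ionizes more easily than half-filled P (3p³) because the paired 3p electron in S is pushed out by e⁻–e⁻ repulsion.

(A)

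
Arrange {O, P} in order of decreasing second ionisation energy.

The second ionization energy removes an electron from the +1 ion. For each element: O⁺ still has 5 valence electrons; P⁺ still has 4 valence electrons.
All are still removing valence electrons, so compare the +1 ions as you would atoms: IE_2 generally rises across a period (higher Z_eff) and falls down a group (larger shell), subject to the usual subshell exceptions.
Valence configurations: O⁺ [He]2s²2p³, P⁺ [Ne]3s²3p².
Tabulated IE_2 (kJ/mol): O 3388, P 1907.
Overall IE_2 order: P < O.

O, P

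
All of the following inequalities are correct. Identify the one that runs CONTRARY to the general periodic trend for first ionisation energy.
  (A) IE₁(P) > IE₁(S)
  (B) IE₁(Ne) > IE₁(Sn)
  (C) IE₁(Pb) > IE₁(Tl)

The general trend: first ionisation energy increases across a period and decreases down a group.
(A) P (period 3, group 15) vs S (period 3, group 16): the stated order contradicts the simple trend.
(B) Ne (period 2, group 18) vs Sn (period 5, group 14): the stated order agrees with the simple trend.
(C) Pb (period 6, group 14) vs Tl (period 6, group 13): the stated order agrees with the simple trend.
The exception is (A): S (3p⁴) ionizes more easily than half-filled P (3p³) because the paired 3p electron in S is pushed out by e⁻–e⁻ repulsion.

(A)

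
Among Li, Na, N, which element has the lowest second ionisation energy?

After 1 electron has been removed, what remains? Li⁺ is the bare [He] core; Na⁺ is the bare [Ne] core; N⁺ still has 4 valence electrons.
Pulling an electron out of a noble-gas core costs far more than removing a remaining valence electron, so Na and Li sit at the high end of IE_2.
The numbers (kJ/mol): Li 7298, Na 4562, N 2856.
Hence IE_2: N < Na < Li.

N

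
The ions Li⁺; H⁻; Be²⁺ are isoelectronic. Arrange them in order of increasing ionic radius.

Be²⁺ < Li⁺ < H⁻

All of these have 2 electrons, so size is governed by nuclear charge alone: the more protons, the stronger the pull on the same electron cloud, and the smaller the ion.
Nuclear charges: Be²⁺ (Z=4), Li⁺ (Z=3), H⁻ (Z=1).
Smallest to largest: Be²⁺ < Li⁺ < H⁻.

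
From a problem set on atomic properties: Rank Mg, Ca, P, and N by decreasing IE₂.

IE_2 is the cost of taking one more electron from the +1 cation: Mg⁺ still has 1 valence electron; Ca⁺ still has 1 valence electron; P⁺ still has 4 valence electrons; N⁺ still has 4 valence electrons.
All are still removing valence electrons, so compare the +1 ions as you would atoms: IE_2 generally rises across a period (higher Z_eff) and falls down a group (larger shell), subject to the usual subshell exceptions.
Valence configurations: Mg⁺ [Ne]3s¹, Ca⁺ [Ar]4s¹, P⁺ [Ne]3s²3p², N⁺ [He]2s²2p².
The numbers (kJ/mol): Mg 1451, Ca 1145, P 1907, N 2856.
Hence IE_2: Ca < Mg < P < N.

N > P > Mg > Ca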